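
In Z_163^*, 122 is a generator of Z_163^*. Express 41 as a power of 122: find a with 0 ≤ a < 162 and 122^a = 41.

82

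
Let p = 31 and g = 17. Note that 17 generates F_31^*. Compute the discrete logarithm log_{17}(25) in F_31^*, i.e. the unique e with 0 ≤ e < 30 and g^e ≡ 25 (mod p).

10

Successive powers of 17 modulo 31:
  17^0=1  17^1=17  17^2=10  17^3=15  17^4=7  17^5=26
  17^6=8  17^7=12  17^8=18  17^9=27  17^10=25
So 17^10 ≡ 25 (mod 31), giving e = 10.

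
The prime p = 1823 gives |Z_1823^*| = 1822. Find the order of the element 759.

1822

The order of 759 must divide p − 1 = 1822 = 2 · 911.
Divisors: 1, 2, 911, 1822.
Check each in increasing order: 759^1 ≡ 759;  759^2 ≡ 13;  759^911 ≡ 1822;  759^1822 ≡ 1.
Smallest exponent giving 1 is 1822.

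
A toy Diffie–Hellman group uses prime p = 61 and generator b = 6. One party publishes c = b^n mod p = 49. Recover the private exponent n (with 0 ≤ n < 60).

Baby-step giant-step with m = ceil(sqrt(60)) = 8.
Baby table (6^j mod 61 for j=0..7):
  0:1  1:6  2:36  3:33  4:15  5:29  6:52  7:7
Giant step factor: 6^(-8) ≡ 16 (mod 61).
Scan 49·16^i mod 61 for i = 0, 1, …:
  i=0: 49   i=1: 52
Match at i=1, j=6: n = 1·8 + 6 = 14.

14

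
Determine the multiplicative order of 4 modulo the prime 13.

The order of 4 must divide p − 1 = 12 = 2^2 · 3.
Divisors: 1, 2, 3, 4, 6, 12.
Check each in increasing order: 4^1 ≡ 4;  4^2 ≡ 3;  4^3 ≡ 12;  4^4 ≡ 9;  4^6 ≡ 1.
Smallest exponent giving 1 is 6.

6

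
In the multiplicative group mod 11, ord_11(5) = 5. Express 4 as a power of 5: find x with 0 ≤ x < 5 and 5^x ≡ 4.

Successive powers of 5 modulo 11:
  5^0=1  5^1=5  5^2=3  5^3=4
So 5^3 ≡ 4 (mod 11), giving x = 3.

3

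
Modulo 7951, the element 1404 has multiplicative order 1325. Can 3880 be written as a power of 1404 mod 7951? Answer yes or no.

yes

3880 ∈ ⟨1404⟩ iff 3880^1325 ≡ 1 (mod 7951), since |⟨1404⟩| = 1325.
3880^1325 mod 7951 = 1.
Since 1 = 1, 3880 lies in the subgroup.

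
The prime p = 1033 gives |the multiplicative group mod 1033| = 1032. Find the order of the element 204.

The order of 204 must divide p − 1 = 1032 = 2^3 · 3 · 43.
Divisors: 1, 2, 3, 4, 6, 8, 12, 24, 43, 86, 129, 172, 258, 344, 516, 1032.
Check each in increasing order: 204^1 ≡ 204;  204^2 ≡ 296;  204^3 ≡ 470;  204^4 ≡ 844;  204^6 ≡ 871;  204^8 ≡ 599;  204^12 ≡ 419;  204^24 ≡ 984;  204^43 ≡ 1032;  204^86 ≡ 1.
Smallest exponent giving 1 is 86.

86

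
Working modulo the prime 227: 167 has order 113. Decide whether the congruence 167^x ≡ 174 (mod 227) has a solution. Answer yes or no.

174 ∈ ⟨167⟩ iff 174^113 ≡ 1 (mod 227), since |⟨167⟩| = 113.
174^113 mod 227 = 226.
Since 226 ≠ 1, 174 does not lie in the subgroup.

no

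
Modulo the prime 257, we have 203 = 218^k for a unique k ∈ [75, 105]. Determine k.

89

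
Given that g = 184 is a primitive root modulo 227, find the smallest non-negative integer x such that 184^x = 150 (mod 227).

179

Baby-step giant-step with m = ceil(sqrt(226)) = 16.
Baby table (184^j mod 227 for j=0..15):
  0:1  1:184  2:33  3:170  4:181  5:162  6:71  7:125
  8:73  9:39  10:139  11:152  12:47  13:22  14:189  15:45
Giant step factor: 184^(-16) ≡ 103 (mod 227).
Scan 150·103^i mod 227 for i = 0, 1, …:
  i=0: 150   i=1: 14   i=2: 80   i=3: 68
  i=4: 194   i=5: 6   i=6: 164   i=7: 94
  i=8: 148   i=9: 35   i=10: 200   i=11: 170
Match at i=11, j=3: x = 11·16 + 3 = 179.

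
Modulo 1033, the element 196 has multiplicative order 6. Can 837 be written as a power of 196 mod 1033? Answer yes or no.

yes

837 ∈ ⟨196⟩ iff 837^6 ≡ 1 (mod 1033), since |⟨196⟩| = 6.
837^6 mod 1033 = 1.
Since 1 = 1, 837 lies in the subgroup.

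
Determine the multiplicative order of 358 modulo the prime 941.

940

The order of 358 must divide p − 1 = 940 = 2^2 · 5 · 47.
Divisors: 1, 2, 4, 5, 10, 20, 47, 94, 188, 235, 470, 940.
Check each in increasing order: 358^1 ≡ 358;  358^2 ≡ 188;  358^4 ≡ 527;  358^5 ≡ 466;  358^10 ≡ 726;  358^20 ≡ 116;  358^47 ≡ 442;  358^94 ≡ 577;  358^188 ≡ 756;  358^235 ≡ 97;  358^470 ≡ 940;  358^940 ≡ 1.
Smallest exponent giving 1 is 940.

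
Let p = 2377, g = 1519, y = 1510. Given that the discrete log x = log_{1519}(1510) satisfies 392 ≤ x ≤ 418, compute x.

404

Compute 1519^392 mod 2377 = 1604, then multiply by 1519 repeatedly:
  1519^392=1604  1519^393=51  1519^394=1405  1519^395=2026  1519^396=1656
  1519^397=598  1519^398=348  1519^399=918  1519^400=1520  1519^401=813
  1519^402=1284  1519^403=1256  1519^404=1510
Found 1510 at exponent 404.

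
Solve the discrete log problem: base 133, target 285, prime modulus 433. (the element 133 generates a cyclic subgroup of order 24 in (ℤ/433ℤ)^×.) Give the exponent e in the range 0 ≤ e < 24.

15

Successive powers of 133 modulo 433:
  133^0=1  133^1=133  133^2=369  133^3=148  133^4=199  133^5=54
  133^6=254  133^7=8  133^8=198  133^9=354  133^10=318  133^11=293
  133^12=432  133^13=300  133^14=64  133^15=285
So 133^15 ≡ 285 (mod 433), giving e = 15.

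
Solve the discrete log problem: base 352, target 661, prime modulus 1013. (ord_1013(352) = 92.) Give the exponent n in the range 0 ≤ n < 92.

47

Baby-step giant-step with m = ceil(sqrt(92)) = 10.
Baby table (352^j mod 1013 for j=0..9):
  0:1  1:352  2:318  3:506  4:837  5:854  6:760  7:88
  8:586  9:633
Giant step factor: 352^(-10) ≡ 23 (mod 1013).
Scan 661·23^i mod 1013 for i = 0, 1, …:
  i=0: 661   i=1: 8   i=2: 184   i=3: 180
  i=4: 88
Match at i=4, j=7: n = 4·10 + 7 = 47.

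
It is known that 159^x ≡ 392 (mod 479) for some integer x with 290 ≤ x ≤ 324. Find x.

318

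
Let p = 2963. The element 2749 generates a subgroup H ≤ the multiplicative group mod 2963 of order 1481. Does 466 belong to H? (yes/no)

no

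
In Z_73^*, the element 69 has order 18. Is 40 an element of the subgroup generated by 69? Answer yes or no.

40 ∈ ⟨69⟩ iff 40^18 ≡ 1 (mod 73), since |⟨69⟩| = 18.
40^18 mod 73 = 27.
Since 27 ≠ 1, 40 does not lie in the subgroup.

no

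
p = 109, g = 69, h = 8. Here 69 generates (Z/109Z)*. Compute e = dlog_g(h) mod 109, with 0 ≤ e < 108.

63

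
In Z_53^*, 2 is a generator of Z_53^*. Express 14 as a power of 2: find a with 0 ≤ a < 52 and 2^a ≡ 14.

Baby-step giant-step with m = ceil(sqrt(52)) = 8.
Baby table (2^j mod 53 for j=0..7):
  0:1  1:2  2:4  3:8  4:16  5:32  6:11  7:22
Giant step factor: 2^(-8) ≡ 47 (mod 53).
Scan 14·47^i mod 53 for i = 0, 1, …:
  i=0: 14   i=1: 22
Match at i=1, j=7: a = 1·8 + 7 = 15.

15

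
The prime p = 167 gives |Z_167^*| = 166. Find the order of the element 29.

83

The order of 29 must divide p − 1 = 166 = 2 · 83.
Divisors: 1, 2, 83, 166.
Check each in increasing order: 29^1 ≡ 29;  29^2 ≡ 6;  29^83 ≡ 1.
Smallest exponent giving 1 is 83.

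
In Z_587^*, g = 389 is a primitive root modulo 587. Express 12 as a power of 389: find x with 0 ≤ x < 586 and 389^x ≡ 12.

Baby-step giant-step with m = ceil(sqrt(586)) = 25.
Baby table (389^j mod 587 for j=0..24):
  0:1  1:389  2:462  3:96  4:363  5:327  6:411  7:215
  8:281  9:127  10:95  11:561  12:452  13:315  14:439  15:541
  16:303  17:467  18:280  19:325  20:220  21:465  22:89  23:575
  24:28
Giant step factor: 389^(-25) ≡ 578 (mod 587).
Scan 12·578^i mod 587 for i = 0, 1, …:
  i=0: 12   i=1: 479   i=2: 385   i=3: 57
  i=4: 74   i=5: 508   i=6: 124   i=7: 58
  i=8: 65   i=9: 2   i=10: 569   i=11: 162
  i=12: 303
Match at i=12, j=16: x = 12·25 + 16 = 316.

316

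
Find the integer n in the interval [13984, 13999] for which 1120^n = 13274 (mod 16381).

13991

Compute 1120^13984 mod 16381 = 4172, then multiply by 1120 repeatedly:
  1120^13984=4172  1120^13985=4055  1120^13986=4063  1120^13987=13023  1120^13988=6670
  1120^13989=664  1120^13990=6535  1120^13991=13274
Found 13274 at exponent 13991.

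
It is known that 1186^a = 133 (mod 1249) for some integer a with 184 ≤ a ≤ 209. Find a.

198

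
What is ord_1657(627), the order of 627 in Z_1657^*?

1656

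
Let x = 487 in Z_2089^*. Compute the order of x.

1044

The order of 487 must divide p − 1 = 2088 = 2^3 · 3^2 · 29.
Divisors: 1, 2, 3, 4, 6, 8, 9, 12, 18, 24, 29, 36, 58, 72, 87, 116, 174, 232, 261, 348, 522, 696, 1044, 2088.
Check each in increasing order: 487^1 ≡ 487;  487^2 ≡ 1112;  487^3 ≡ 493;  487^4 ≡ 1945;  487^6 ≡ 725;  487^8 ≡ 1935;  487^9 ≡ 206;  487^12 ≡ 1286;  487^18 ≡ 656;  487^24 ≡ 1397;  487^29 ≡ 1106;  487^36 ≡ 2;  487^58 ≡ 1171;  487^72 ≡ 4;  487^87 ≡ 2035;  487^116 ≡ 857;  487^174 ≡ 827;  487^232 ≡ 1210;  487^261 ≡ 1300;  487^348 ≡ 826;  487^522 ≡ 2088;  487^696 ≡ 1262;  487^1044 ≡ 1.
Smallest exponent giving 1 is 1044.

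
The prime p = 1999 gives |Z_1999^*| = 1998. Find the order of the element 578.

The order of 578 must divide p − 1 = 1998 = 2 · 3^3 · 37.
Divisors: 1, 2, 3, 6, 9, 18, 27, 37, 54, 74, 111, 222, 333, 666, 999, 1998.
Check each in increasing order: 578^1 ≡ 578;  578^2 ≡ 251;  578^3 ≡ 1150;  578^6 ≡ 1161;  578^9 ≡ 1817;  578^18 ≡ 1140;  578^27 ≡ 416;  578^37 ≡ 572;  578^54 ≡ 1142;  578^74 ≡ 1347;  578^111 ≡ 869;  578^222 ≡ 1538;  578^333 ≡ 1190;  578^666 ≡ 808;  578^999 ≡ 1.
Smallest exponent giving 1 is 999.

999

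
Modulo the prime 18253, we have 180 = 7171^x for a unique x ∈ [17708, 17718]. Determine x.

Compute 7171^17708 mod 18253 = 2242, then multiply by 7171 repeatedly:
  7171^17708=2242  7171^17709=14742  7171^17710=11759  7171^17711=13182  7171^17712=14088
  7171^17713=12946  7171^17714=1008  7171^17715=180
Found 180 at exponent 17715.

17715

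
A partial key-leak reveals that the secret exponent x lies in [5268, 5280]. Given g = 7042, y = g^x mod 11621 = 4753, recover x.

5279

Compute 7042^5268 mod 11621 = 4274, then multiply by 7042 repeatedly:
  7042^5268=4274  7042^5269=10739  7042^5270=6191  7042^5271=6651  7042^5272=3712
  7042^5273=4275  7042^5274=6160  7042^5275=9148  7042^5276=5013  7042^5277=8569
  7042^5278=6666  7042^5279=4753
Found 4753 at exponent 5279.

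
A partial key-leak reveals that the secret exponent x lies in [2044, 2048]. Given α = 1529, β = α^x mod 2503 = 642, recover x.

2044

Compute 1529^2044 mod 2503 = 642, then multiply by 1529 repeatedly:
  1529^2044=642
Found 642 at exponent 2044.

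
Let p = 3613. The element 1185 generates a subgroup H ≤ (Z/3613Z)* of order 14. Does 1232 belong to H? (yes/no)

1232 ∈ ⟨1185⟩ iff 1232^14 ≡ 1 (mod 3613), since |⟨1185⟩| = 14.
1232^14 mod 3613 = 1.
Since 1 = 1, 1232 lies in the subgroup.

yes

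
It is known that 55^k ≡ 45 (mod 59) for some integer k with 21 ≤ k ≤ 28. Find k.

24

Compute 55^21 mod 59 = 50, then multiply by 55 repeatedly:
  55^21=50  55^22=36  55^23=33  55^24=45
Found 45 at exponent 24.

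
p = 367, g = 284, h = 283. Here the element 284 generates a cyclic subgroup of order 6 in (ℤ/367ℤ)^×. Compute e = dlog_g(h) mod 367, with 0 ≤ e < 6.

Successive powers of 284 modulo 367:
  284^0=1  284^1=284  284^2=283
So 284^2 ≡ 283 (mod 367), giving e = 2.

2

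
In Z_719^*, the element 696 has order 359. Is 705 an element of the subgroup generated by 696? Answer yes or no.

705 ∈ ⟨696⟩ iff 705^359 ≡ 1 (mod 719), since |⟨696⟩| = 359.
705^359 mod 719 = 718.
Since 718 ≠ 1, 705 does not lie in the subgroup.

no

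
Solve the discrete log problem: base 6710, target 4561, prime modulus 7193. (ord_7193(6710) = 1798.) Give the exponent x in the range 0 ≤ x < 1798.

1615

Baby-step giant-step with m = ceil(sqrt(1798)) = 43.
Baby table (6710^j mod 7193 for j=0..42):
  0:1  1:6710  2:3113  3:6951  4:1798  5:1919  6:1020  7:3657
  8:3147  9:4915  10:6938  11:884  12:4608  13:4166  14:1862  15:6972
  16:6041  17:2555  18:3131  19:5450  20:288  21:4756  22:4612  23:2234
  24:7121  25:6004  26:6040  27:3038  28:18  29:5692  30:5683  31:2837
  32:3592  33:5770  34:3974  35:1089  36:6295  37:2154  38:2603  39:1526
  40:3821  41:3058  42:4744
Giant step factor: 6710^(-43) ≡ 5119 (mod 7193).
Scan 4561·5119^i mod 7193 for i = 0, 1, …:
  i=0: 4561   i=1: 6474   i=2: 2255   i=3: 5773
  i=4: 3143   i=5: 5469   i=6: 655   i=7: 1007
  i=8: 4645   i=9: 4890     …   i=36: 5889
  i=37: 7121
Match at i=37, j=24: x = 37·43 + 24 = 1615.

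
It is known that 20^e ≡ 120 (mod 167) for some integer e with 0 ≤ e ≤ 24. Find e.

Compute 20^0 mod 167 = 1, then multiply by 20 repeatedly:
  20^0=1  20^1=20  20^2=66  20^3=151  20^4=14
  20^5=113  20^6=89  20^7=110  20^8=29  20^9=79
  20^10=77  20^11=37  20^12=72  20^13=104  20^14=76
  20^15=17  20^16=6  20^17=120
Found 120 at exponent 17.

17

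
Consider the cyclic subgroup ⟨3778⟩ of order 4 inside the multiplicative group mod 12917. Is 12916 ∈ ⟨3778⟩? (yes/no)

yes

⟨3778⟩ has order 4; its elements mod 12917 are {1, 3778, 9139, 12916}.
12916 is in this set.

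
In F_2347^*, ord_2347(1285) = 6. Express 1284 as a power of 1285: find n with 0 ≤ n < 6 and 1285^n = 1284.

2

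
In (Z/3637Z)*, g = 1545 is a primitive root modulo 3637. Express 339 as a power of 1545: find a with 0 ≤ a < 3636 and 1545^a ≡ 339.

Baby-step giant-step with m = ceil(sqrt(3636)) = 61.
Baby table (1545^j mod 3637 for j=0..60):
  0:1  1:1545  2:1153  3:2892  4:1904  5:2984  6:2201  7:3587
  8:2764  9:542  10:880  11:2999  12:3554  13:2697  14:2500  15:6
  16:1996  17:3281  18:2804  19:513  20:3356  21:2295  22:3337  23:2036
  24:3252  25:1643  26:3446  27:3139  28:1634  29:452  30:36  31:1065
  32:1501  33:2276  34:3078  35:1951  36:2859  37:1837  38:1305  39:1327
  40:2584  41:2491  42:649  43:2530  44:2712  45:216  46:2753  47:1732
  48:2745  49:283  50:795  51:2606  52:111  53:556  54:688  55:956
  56:398  57:257  58:632  59:1724  60:1296
Giant step factor: 1545^(-61) ≡ 3613 (mod 3637).
Scan 339·3613^i mod 3637 for i = 0, 1, …:
  i=0: 339   i=1: 2775   i=2: 2503   i=3: 1757
  i=4: 1476   i=5: 946   i=6: 2755   i=7: 2983
  i=8: 1148   i=9: 1544     …   i=16: 1817
  i=17: 36
Match at i=17, j=30: a = 17·61 + 30 = 1067.

1067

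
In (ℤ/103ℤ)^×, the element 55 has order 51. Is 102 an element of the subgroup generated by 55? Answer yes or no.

102 ∈ ⟨55⟩ iff 102^51 ≡ 1 (mod 103), since |⟨55⟩| = 51.
102^51 mod 103 = 102.
Since 102 ≠ 1, 102 does not lie in the subgroup.

no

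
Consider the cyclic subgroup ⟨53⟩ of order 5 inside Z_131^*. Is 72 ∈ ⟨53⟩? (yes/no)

⟨53⟩ has order 5; its elements mod 131 are {1, 53, 58, 61, 89}.
72 is not in this set.

no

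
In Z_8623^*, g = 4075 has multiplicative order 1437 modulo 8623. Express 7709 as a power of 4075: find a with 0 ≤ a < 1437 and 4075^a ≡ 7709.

1053

Baby-step giant-step with m = ceil(sqrt(1437)) = 38.
Baby table (4075^j mod 8623 for j=0..37):
  0:1  1:4075  2:6350  3:7250  4:1352  5:7926  6:5315  7:6272
  8:8451  9:6186  10:2921  11:3335  12:277  13:7785  14:8481  15:7714
  16:3715  17:5260  18:6345  19:4121  20:4094  21:6168  22:7178  23:1134
  24:7745  25:695  26:3781  27:6897  28:2918  29:8356  30:7096  31:3281
  32:4425  33:1182  34:5016  35:3690  36:6861  37:2809
Giant step factor: 4075^(-38) ≡ 5415 (mod 8623).
Scan 7709·5415^i mod 8623 for i = 0, 1, …:
  i=0: 7709   i=1: 292   i=2: 3171   i=3: 2572
  i=4: 1235   i=5: 4700   i=6: 4027   i=7: 7261
  i=8: 6058   i=9: 2178     …   i=26: 4812
  i=27: 6897
Match at i=27, j=27: a = 27·38 + 27 = 1053.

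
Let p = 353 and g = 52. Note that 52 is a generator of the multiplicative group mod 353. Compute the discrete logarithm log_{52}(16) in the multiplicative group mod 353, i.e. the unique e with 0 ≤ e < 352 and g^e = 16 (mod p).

272

Baby-step giant-step with m = ceil(sqrt(352)) = 19.
Baby table (52^j mod 353 for j=0..18):
  0:1  1:52  2:233  3:114  4:280  5:87  6:288  7:150
  8:34  9:3  10:156  11:346  12:342  13:134  14:261  15:158
  16:97  17:102  18:9
Giant step factor: 52^(-19) ≡ 132 (mod 353).
Scan 16·132^i mod 353 for i = 0, 1, …:
  i=0: 16   i=1: 347   i=2: 267   i=3: 297
  i=4: 21   i=5: 301   i=6: 196   i=7: 103
  i=8: 182   i=9: 20     …   i=13: 291
  i=14: 288
Match at i=14, j=6: e = 14·19 + 6 = 272.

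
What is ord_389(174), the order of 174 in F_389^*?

The order of 174 must divide p − 1 = 388 = 2^2 · 97.
Divisors: 1, 2, 4, 97, 194, 388.
Check each in increasing order: 174^1 ≡ 174;  174^2 ≡ 323;  174^4 ≡ 77;  174^97 ≡ 274;  174^194 ≡ 388;  174^388 ≡ 1.
Smallest exponent giving 1 is 388.

388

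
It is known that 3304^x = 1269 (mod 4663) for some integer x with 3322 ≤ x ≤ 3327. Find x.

3325

Compute 3304^3322 mod 4663 = 291, then multiply by 3304 repeatedly:
  3304^3322=291  3304^3323=886  3304^3324=3643  3304^3325=1269
Found 1269 at exponent 3325.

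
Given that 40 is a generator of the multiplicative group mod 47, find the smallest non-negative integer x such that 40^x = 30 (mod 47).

35

Baby-step giant-step with m = ceil(sqrt(46)) = 7.
Baby table (40^j mod 47 for j=0..6):
  0:1  1:40  2:2  3:33  4:4  5:19  6:8
Giant step factor: 40^(-7) ≡ 26 (mod 47).
Scan 30·26^i mod 47 for i = 0, 1, …:
  i=0: 30   i=1: 28   i=2: 23   i=3: 34
  i=4: 38   i=5: 1
Match at i=5, j=0: x = 5·7 + 0 = 35.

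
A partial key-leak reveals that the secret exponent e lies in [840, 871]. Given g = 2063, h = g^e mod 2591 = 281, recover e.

856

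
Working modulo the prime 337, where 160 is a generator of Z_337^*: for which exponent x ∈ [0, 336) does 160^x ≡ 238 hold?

167

Baby-step giant-step with m = ceil(sqrt(336)) = 19.
Baby table (160^j mod 337 for j=0..18):
  0:1  1:160  2:325  3:102  4:144  5:124  6:294  7:197
  8:179  9:332  10:211  11:60  12:164  13:291  14:54  15:215
  16:26  17:116  18:25
Giant step factor: 160^(-19) ≡ 314 (mod 337).
Scan 238·314^i mod 337 for i = 0, 1, …:
  i=0: 238   i=1: 255   i=2: 201   i=3: 95
  i=4: 174   i=5: 42   i=6: 45   i=7: 313
  i=8: 215
Match at i=8, j=15: x = 8·19 + 15 = 167.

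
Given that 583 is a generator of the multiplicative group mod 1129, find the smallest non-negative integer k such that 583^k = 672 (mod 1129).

1006

Baby-step giant-step with m = ceil(sqrt(1128)) = 34.
Baby table (583^j mod 1129 for j=0..33):
  0:1  1:583  2:60  3:1110  4:213  5:1118  6:361  7:469
  8:209  9:1044  10:121  11:545  12:486  13:1088  14:935  15:927
  16:779  17:299  18:451  19:1005  20:1093  21:463  22:98  23:684
  24:235  25:396  26:552  27:51  28:379  29:802  30:160  31:702
  32:568  33:347
Giant step factor: 583^(-34) ≡ 543 (mod 1129).
Scan 672·543^i mod 1129 for i = 0, 1, …:
  i=0: 672   i=1: 229   i=2: 157   i=3: 576
  i=4: 35   i=5: 941   i=6: 655   i=7: 30
  i=8: 484   i=9: 884     …   i=28: 343
  i=29: 1093
Match at i=29, j=20: k = 29·34 + 20 = 1006.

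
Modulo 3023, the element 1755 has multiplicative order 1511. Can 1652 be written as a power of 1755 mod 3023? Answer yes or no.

1652 ∈ ⟨1755⟩ iff 1652^1511 ≡ 1 (mod 3023), since |⟨1755⟩| = 1511.
1652^1511 mod 3023 = 1.
Since 1 = 1, 1652 lies in the subgroup.

yes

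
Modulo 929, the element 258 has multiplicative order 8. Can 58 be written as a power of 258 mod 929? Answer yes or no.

58 ∈ ⟨258⟩ iff 58^8 ≡ 1 (mod 929), since |⟨258⟩| = 8.
58^8 mod 929 = 568.
Since 568 ≠ 1, 58 does not lie in the subgroup.

no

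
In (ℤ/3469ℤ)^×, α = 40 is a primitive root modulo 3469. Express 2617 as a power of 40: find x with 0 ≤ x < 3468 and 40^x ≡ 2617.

1699

Baby-step giant-step with m = ceil(sqrt(3468)) = 59.
Baby table (40^j mod 3469 for j=0..58):
  0:1  1:40  2:1600  3:1558  4:3347  5:2058  6:2533  7:719
  8:1008  9:2161  10:3184  11:2476  12:1908  13:2  14:80  15:3200
  16:3116  17:3225  18:647  19:1597  20:1438  21:2016  22:853  23:2899
  24:1483  25:347  26:4  27:160  28:2931  29:2763  30:2981  31:1294
  32:3194  33:2876  34:563  35:1706  36:2329  37:2966  38:694  39:8
  40:320  41:2393  42:2057  43:2493  44:2588  45:2919  46:2283  47:1126
  48:3412  49:1189  50:2463  51:1388  52:16  53:640  54:1317  55:645
  56:1517  57:1707  58:2369
Giant step factor: 40^(-59) ≡ 838 (mod 3469).
Scan 2617·838^i mod 3469 for i = 0, 1, …:
  i=0: 2617   i=1: 638   i=2: 418   i=3: 3384
  i=4: 1619   i=5: 343   i=6: 2976   i=7: 3146
  i=8: 3377   i=9: 2691     …   i=27: 258
  i=28: 1126
Match at i=28, j=47: x = 28·59 + 47 = 1699.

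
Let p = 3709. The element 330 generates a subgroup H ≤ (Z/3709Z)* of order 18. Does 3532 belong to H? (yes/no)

no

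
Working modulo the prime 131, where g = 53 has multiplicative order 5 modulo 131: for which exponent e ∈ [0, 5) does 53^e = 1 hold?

Successive powers of 53 modulo 131:
  53^0=1
So 53^0 ≡ 1 (mod 131), giving e = 0.

0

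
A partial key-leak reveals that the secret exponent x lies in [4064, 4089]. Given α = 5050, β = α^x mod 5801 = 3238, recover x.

4087

Compute 5050^4064 mod 5801 = 1169, then multiply by 5050 repeatedly:
  5050^4064=1169  5050^4065=3833  5050^4066=4514  5050^4067=3571  5050^4068=4042
  5050^4069=4182  5050^4070=3460  5050^4071=388  5050^4072=4463  5050^4073=1265
  5050^4074=1349  5050^4075=2076  5050^4076=1393  5050^4077=3838  5050^4078=759
  5050^4079=4290  5050^4080=3566  5050^4081=1996  5050^4082=3463  5050^4083=3936
  5050^4084=2574  5050^4085=4460  5050^4086=3518  5050^4087=3238
Found 3238 at exponent 4087.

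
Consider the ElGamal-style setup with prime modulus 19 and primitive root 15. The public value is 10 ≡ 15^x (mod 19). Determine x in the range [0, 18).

13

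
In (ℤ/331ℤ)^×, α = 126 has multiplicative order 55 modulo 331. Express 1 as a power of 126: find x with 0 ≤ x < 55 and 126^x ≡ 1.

Successive powers of 126 modulo 331:
  126^0=1
So 126^0 ≡ 1 (mod 331), giving x = 0.

0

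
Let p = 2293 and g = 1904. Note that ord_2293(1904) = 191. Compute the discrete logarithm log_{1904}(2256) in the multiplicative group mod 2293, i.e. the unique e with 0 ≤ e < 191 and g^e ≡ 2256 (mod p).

88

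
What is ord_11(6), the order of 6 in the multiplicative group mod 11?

The order of 6 must divide p − 1 = 10 = 2 · 5.
Divisors: 1, 2, 5, 10.
Check each in increasing order: 6^1 ≡ 6;  6^2 ≡ 3;  6^5 ≡ 10;  6^10 ≡ 1.
Smallest exponent giving 1 is 10.

10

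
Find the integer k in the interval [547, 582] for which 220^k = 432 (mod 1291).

565

Compute 220^547 mod 1291 = 186, then multiply by 220 repeatedly:
  220^547=186  220^548=899  220^549=257  220^550=1027  220^551=15
  220^552=718  220^553=458  220^554=62  220^555=730  220^556=516
  220^557=1203  220^558=5  220^559=1100  220^560=583  220^561=451
  220^562=1104  220^563=172  220^564=401  220^565=432
Found 432 at exponent 565.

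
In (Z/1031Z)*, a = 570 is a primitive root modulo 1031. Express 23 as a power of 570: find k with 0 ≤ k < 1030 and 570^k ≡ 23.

Baby-step giant-step with m = ceil(sqrt(1030)) = 33.
Baby table (570^j mod 1031 for j=0..32):
  0:1  1:570  2:135  3:656  4:698  5:925  6:409  7:124
  8:572  9:244  10:926  11:979  12:259  13:197  14:942  15:820
  16:357  17:383  18:769  19:155  20:715  21:305  22:642  23:966
  24:66  25:504  26:662  27:1025  28:704  29:221  30:188  31:967
  32:636
Giant step factor: 570^(-33) ≡ 839 (mod 1031).
Scan 23·839^i mod 1031 for i = 0, 1, …:
  i=0: 23   i=1: 739   i=2: 390   i=3: 383
Match at i=3, j=17: k = 3·33 + 17 = 116.

116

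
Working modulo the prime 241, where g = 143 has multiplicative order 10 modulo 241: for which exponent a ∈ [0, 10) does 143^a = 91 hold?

4

Successive powers of 143 modulo 241:
  143^0=1  143^1=143  143^2=205  143^3=154  143^4=91
So 143^4 ≡ 91 (mod 241), giving a = 4.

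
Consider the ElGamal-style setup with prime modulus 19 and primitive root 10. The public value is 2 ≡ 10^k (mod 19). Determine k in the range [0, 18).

17

Successive powers of 10 modulo 19:
  10^0=1  10^1=10  10^2=5  10^3=12  10^4=6  10^5=3
  10^6=11  10^7=15  10^8=17  10^9=18  10^10=9  10^11=14
  10^12=7  10^13=13  10^14=16  10^15=8  10^16=4  10^17=2
So 10^17 ≡ 2 (mod 19), giving k = 17.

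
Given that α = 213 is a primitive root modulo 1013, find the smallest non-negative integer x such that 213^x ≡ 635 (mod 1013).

Baby-step giant-step with m = ceil(sqrt(1012)) = 32.
Baby table (213^j mod 1013 for j=0..31):
  0:1  1:213  2:797  3:590  4:58  5:198  6:641  7:791
  8:325  9:341  10:710  11:293  12:616  13:531  14:660  15:786
  16:273  17:408  18:799  19:3  20:639  21:365  22:757  23:174
  24:594  25:910  26:347  27:975  28:10  29:104  30:879  31:835
Giant step factor: 213^(-32) ≡ 634 (mod 1013).
Scan 635·634^i mod 1013 for i = 0, 1, …:
  i=0: 635   i=1: 429   i=2: 502   i=3: 186
  i=4: 416   i=5: 364   i=6: 825   i=7: 342
  i=8: 46   i=9: 800     …   i=23: 246
  i=24: 975
Match at i=24, j=27: x = 24·32 + 27 = 795.

795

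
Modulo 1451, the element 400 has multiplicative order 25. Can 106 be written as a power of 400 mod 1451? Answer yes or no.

⟨400⟩ has order 25; its elements mod 1451 are {1, 20, 106, 321, 350, 390, 400, 404, 539, 545, 616, 623, 653, 669, 704, 712, 743, 745, 825, 852, 1021, 1079, 1181, 1196, 1266}.
106 is in this set.

yes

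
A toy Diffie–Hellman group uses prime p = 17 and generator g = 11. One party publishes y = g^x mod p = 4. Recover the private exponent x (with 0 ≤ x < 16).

4

Successive powers of 11 modulo 17:
  11^0=1  11^1=11  11^2=2  11^3=5  11^4=4
So 11^4 ≡ 4 (mod 17), giving x = 4.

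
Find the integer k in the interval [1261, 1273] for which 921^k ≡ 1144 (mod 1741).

1261

Compute 921^1261 mod 1741 = 1144, then multiply by 921 repeatedly:
  921^1261=1144
Found 1144 at exponent 1261.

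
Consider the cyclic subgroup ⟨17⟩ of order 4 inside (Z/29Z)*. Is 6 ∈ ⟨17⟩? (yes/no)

6 ∈ ⟨17⟩ iff 6^4 ≡ 1 (mod 29), since |⟨17⟩| = 4.
6^4 mod 29 = 20.
Since 20 ≠ 1, 6 does not lie in the subgroup.

no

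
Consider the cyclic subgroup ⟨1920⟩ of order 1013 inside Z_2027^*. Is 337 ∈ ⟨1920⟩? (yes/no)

no

337 ∈ ⟨1920⟩ iff 337^1013 ≡ 1 (mod 2027), since |⟨1920⟩| = 1013.
337^1013 mod 2027 = 2026.
Since 2026 ≠ 1, 337 does not lie in the subgroup.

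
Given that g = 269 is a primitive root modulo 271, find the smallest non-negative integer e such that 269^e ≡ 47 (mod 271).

183

Baby-step giant-step with m = ceil(sqrt(270)) = 17.
Baby table (269^j mod 271 for j=0..16):
  0:1  1:269  2:4  3:263  4:16  5:239  6:64  7:143
  8:256  9:30  10:211  11:120  12:31  13:209  14:124  15:23
  16:225
Giant step factor: 269^(-17) ≡ 109 (mod 271).
Scan 47·109^i mod 271 for i = 0, 1, …:
  i=0: 47   i=1: 245   i=2: 147   i=3: 34
  i=4: 183   i=5: 164   i=6: 261   i=7: 265
  i=8: 159   i=9: 258   i=10: 209
Match at i=10, j=13: e = 10·17 + 13 = 183.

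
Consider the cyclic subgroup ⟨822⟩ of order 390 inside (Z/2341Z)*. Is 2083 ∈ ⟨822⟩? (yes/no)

yes

2083 ∈ ⟨822⟩ iff 2083^390 ≡ 1 (mod 2341), since |⟨822⟩| = 390.
2083^390 mod 2341 = 1.
Since 1 = 1, 2083 lies in the subgroup.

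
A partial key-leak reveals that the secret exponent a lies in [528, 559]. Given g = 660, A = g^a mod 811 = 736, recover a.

542

Compute 660^528 mod 811 = 199, then multiply by 660 repeatedly:
  660^528=199  660^529=769  660^530=665  660^531=149  660^532=209
  660^533=70  660^534=784  660^535=22  660^536=733  660^537=424
  660^538=45  660^539=504  660^540=130  660^541=645  660^542=736
Found 736 at exponent 542.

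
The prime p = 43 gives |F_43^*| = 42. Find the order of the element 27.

14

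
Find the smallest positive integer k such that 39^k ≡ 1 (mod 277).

138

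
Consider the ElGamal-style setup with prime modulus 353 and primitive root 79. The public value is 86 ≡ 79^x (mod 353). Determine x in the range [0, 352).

238

Baby-step giant-step with m = ceil(sqrt(352)) = 19.
Baby table (79^j mod 353 for j=0..18):
  0:1  1:79  2:240  3:251  4:61  5:230  6:167  7:132
  8:191  9:263  10:303  11:286  12:2  13:158  14:127  15:149
  16:122  17:107  18:334
Giant step factor: 79^(-19) ≡ 234 (mod 353).
Scan 86·234^i mod 353 for i = 0, 1, …:
  i=0: 86   i=1: 3   i=2: 349   i=3: 123
  i=4: 189   i=5: 101   i=6: 336   i=7: 258
  i=8: 9   i=9: 341   i=10: 16   i=11: 214
  i=12: 303
Match at i=12, j=10: x = 12·19 + 10 = 238.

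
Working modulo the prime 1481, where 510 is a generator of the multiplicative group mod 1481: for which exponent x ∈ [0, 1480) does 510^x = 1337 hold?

Baby-step giant-step with m = ceil(sqrt(1480)) = 39.
Baby table (510^j mod 1481 for j=0..38):
  0:1  1:510  2:925  3:792  4:1088  5:986  6:801  7:1235
  8:425  9:524  10:660  11:413  12:328  13:1408  14:1276  15:601
  16:1424  17:550  18:591  19:767  20:186  21:76  22:254  23:693
  24:952  25:1233  26:886  27:155  28:557  29:1199  30:1318  31:1287
  32:287  33:1232  34:376  35:711  36:1246  37:111  38:332
Giant step factor: 510^(-39) ≡ 515 (mod 1481).
Scan 1337·515^i mod 1481 for i = 0, 1, …:
  i=0: 1337   i=1: 1371   i=2: 1109   i=3: 950
  i=4: 520   i=5: 1220   i=6: 356   i=7: 1177
  i=8: 426   i=9: 202     …   i=15: 1393
  i=16: 591
Match at i=16, j=18: x = 16·39 + 18 = 642.

642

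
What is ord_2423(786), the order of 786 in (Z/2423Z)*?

2422

The order of 786 must divide p − 1 = 2422 = 2 · 7 · 173.
Divisors: 1, 2, 7, 14, 173, 346, 1211, 2422.
Check each in increasing order: 786^1 ≡ 786;  786^2 ≡ 2354;  786^7 ≡ 1344;  786^14 ≡ 1201;  786^173 ≡ 205;  786^346 ≡ 834;  786^1211 ≡ 2422;  786^2422 ≡ 1.
Smallest exponent giving 1 is 2422.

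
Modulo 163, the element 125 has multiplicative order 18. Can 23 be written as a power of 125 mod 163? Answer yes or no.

⟨125⟩ has order 18; its elements mod 163 are {1, 23, 30, 38, 40, 53, 58, 59, 78, 85, 104, 105, 110, 123, 125, 133, 140, 162}.
23 is in this set.

yes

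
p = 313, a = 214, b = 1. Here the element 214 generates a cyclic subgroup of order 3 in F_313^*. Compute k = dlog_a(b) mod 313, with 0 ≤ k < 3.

Successive powers of 214 modulo 313:
  214^0=1
So 214^0 ≡ 1 (mod 313), giving k = 0.

0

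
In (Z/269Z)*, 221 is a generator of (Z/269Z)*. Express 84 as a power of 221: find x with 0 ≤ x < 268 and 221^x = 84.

Baby-step giant-step with m = ceil(sqrt(268)) = 17.
Baby table (221^j mod 269 for j=0..16):
  0:1  1:221  2:152  3:236  4:239  5:95  6:13  7:183
  8:93  9:109  10:148  11:159  12:169  13:227  14:133  15:72
  16:41
Giant step factor: 221^(-17) ≡ 250 (mod 269).
Scan 84·250^i mod 269 for i = 0, 1, …:
  i=0: 84   i=1: 18   i=2: 196   i=3: 42
  i=4: 9   i=5: 98   i=6: 21   i=7: 139
  i=8: 49   i=9: 145   i=10: 204   i=11: 159
Match at i=11, j=11: x = 11·17 + 11 = 198.

198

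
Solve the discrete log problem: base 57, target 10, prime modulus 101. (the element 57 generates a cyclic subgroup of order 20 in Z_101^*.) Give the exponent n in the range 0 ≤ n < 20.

5

Successive powers of 57 modulo 101:
  57^0=1  57^1=57  57^2=17  57^3=60  57^4=87  57^5=10
So 57^5 ≡ 10 (mod 101), giving n = 5.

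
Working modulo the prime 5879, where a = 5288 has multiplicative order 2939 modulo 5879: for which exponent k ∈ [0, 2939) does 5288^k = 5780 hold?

Baby-step giant-step with m = ceil(sqrt(2939)) = 55.
Baby table (5288^j mod 5879 for j=0..54):
  0:1  1:5288  2:2420  3:4256  4:916  5:5391  6:337  7:719
  8:4238  9:5675  10:2984  11:156  12:1868  13:1264  14:5488  15:1800
  16:299  17:5540  18:463  19:2680  20:3450  21:1063  22:820  23:3337
  24:3177  25:3673  26:4487  27:5491  28:27  29:1680  30:671  31:3211
  32:1216  33:4461  34:3220  35:1776  36:2725  37:371  38:4141  39:4212
  40:3404  41:4733  42:1201  43:1568  44:2194  45:2605  46:743  47:1812
  48:4965  49:5185  50:4503  51:1914  52:3473  53:5107  54:3569
Giant step factor: 5288^(-55) ≡ 5104 (mod 5879).
Scan 5780·5104^i mod 5879 for i = 0, 1, …:
  i=0: 5780   i=1: 298   i=2: 4210   i=3: 95
  i=4: 2802   i=5: 3680   i=6: 5194   i=7: 1765
  i=8: 1932   i=9: 1845     …   i=51: 2672
  i=52: 4487
Match at i=52, j=26: k = 52·55 + 26 = 2886.

2886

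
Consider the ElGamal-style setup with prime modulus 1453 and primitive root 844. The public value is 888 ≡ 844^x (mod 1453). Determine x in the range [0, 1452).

Baby-step giant-step with m = ceil(sqrt(1452)) = 39.
Baby table (844^j mod 1453 for j=0..38):
  0:1  1:844  2:366  3:868  4:280  5:934  6:770  7:389
  8:1391  9:1433  10:556  11:1398  12:76  13:212  14:209  15:583
  16:938  17:1240  18:400  19:504  20:1100  21:1386  22:119  23:179
  24:1417  25:129  26:1354  27:718  28:91  29:1248  30:1340  31:526
  32:779  33:720  34:326  35:527  36:170  37:1086  38:1194
Giant step factor: 844^(-39) ≡ 722 (mod 1453).
Scan 888·722^i mod 1453 for i = 0, 1, …:
  i=0: 888   i=1: 363   i=2: 546   i=3: 449
  i=4: 159   i=5: 11   i=6: 677   i=7: 586
  i=8: 269   i=9: 969     …   i=29: 243
  i=30: 1086
Match at i=30, j=37: x = 30·39 + 37 = 1207.

1207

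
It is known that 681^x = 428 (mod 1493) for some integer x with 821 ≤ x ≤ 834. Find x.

822

Compute 681^821 mod 1493 = 985, then multiply by 681 repeatedly:
  681^821=985  681^822=428
Found 428 at exponent 822.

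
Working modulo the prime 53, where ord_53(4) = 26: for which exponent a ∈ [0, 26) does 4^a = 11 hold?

Successive powers of 4 modulo 53:
  4^0=1  4^1=4  4^2=16  4^3=11
So 4^3 ≡ 11 (mod 53), giving a = 3.

3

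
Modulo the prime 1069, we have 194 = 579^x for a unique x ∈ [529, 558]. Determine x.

Compute 579^529 mod 1069 = 712, then multiply by 579 repeatedly:
  579^529=712  579^530=683  579^531=996  579^532=493  579^533=24
  579^534=1068  579^535=490  579^536=425  579^537=205  579^538=36
  579^539=533  579^540=735  579^541=103  579^542=842  579^543=54
  579^544=265  579^545=568  579^546=689  579^547=194
Found 194 at exponent 547.

547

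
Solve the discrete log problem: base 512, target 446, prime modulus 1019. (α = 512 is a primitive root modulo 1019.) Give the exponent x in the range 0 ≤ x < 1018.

106

Baby-step giant-step with m = ceil(sqrt(1018)) = 32.
Baby table (512^j mod 1019 for j=0..31):
  0:1  1:512  2:261  3:143  4:867  5:639  6:69  7:682
  8:686  9:696  10:721  11:274  12:685  13:184  14:460  15:131
  16:837  17:564  18:391  19:468  20:151  21:887  22:689  23:194
  24:485  25:703  26:229  27:63  28:667  29:139  30:857  31:614
Giant step factor: 512^(-32) ≡ 784 (mod 1019).
Scan 446·784^i mod 1019 for i = 0, 1, …:
  i=0: 446   i=1: 147   i=2: 101   i=3: 721
Match at i=3, j=10: x = 3·32 + 10 = 106.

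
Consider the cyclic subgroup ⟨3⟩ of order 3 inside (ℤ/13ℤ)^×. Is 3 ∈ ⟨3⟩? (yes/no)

yes

⟨3⟩ has order 3; its elements mod 13 are {1, 3, 9}.
3 is in this set.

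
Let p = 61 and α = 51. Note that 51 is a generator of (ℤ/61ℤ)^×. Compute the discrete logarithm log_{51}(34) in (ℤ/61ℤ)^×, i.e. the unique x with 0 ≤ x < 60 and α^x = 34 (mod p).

36

Baby-step giant-step with m = ceil(sqrt(60)) = 8.
Baby table (51^j mod 61 for j=0..7):
  0:1  1:51  2:39  3:37  4:57  5:40  6:27  7:35
Giant step factor: 51^(-8) ≡ 42 (mod 61).
Scan 34·42^i mod 61 for i = 0, 1, …:
  i=0: 34   i=1: 25   i=2: 13   i=3: 58
  i=4: 57
Match at i=4, j=4: x = 4·8 + 4 = 36.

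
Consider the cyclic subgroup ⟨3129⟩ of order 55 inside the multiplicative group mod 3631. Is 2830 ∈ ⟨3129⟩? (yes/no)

no

2830 ∈ ⟨3129⟩ iff 2830^55 ≡ 1 (mod 3631), since |⟨3129⟩| = 55.
2830^55 mod 3631 = 2174.
Since 2174 ≠ 1, 2830 does not lie in the subgroup.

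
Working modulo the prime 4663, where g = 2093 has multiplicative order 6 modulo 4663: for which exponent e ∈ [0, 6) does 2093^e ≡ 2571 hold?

Successive powers of 2093 modulo 4663:
  2093^0=1  2093^1=2093  2093^2=2092  2093^3=4662  2093^4=2570  2093^5=2571
So 2093^5 ≡ 2571 (mod 4663), giving e = 5.

5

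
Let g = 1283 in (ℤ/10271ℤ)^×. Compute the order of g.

1027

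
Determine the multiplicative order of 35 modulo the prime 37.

36

The order of 35 must divide p − 1 = 36 = 2^2 · 3^2.
Divisors: 1, 2, 3, 4, 6, 9, 12, 18, 36.
Check each in increasing order: 35^1 ≡ 35;  35^2 ≡ 4;  35^3 ≡ 29;  35^4 ≡ 16;  35^6 ≡ 27;  35^9 ≡ 6;  35^12 ≡ 26;  35^18 ≡ 36;  35^36 ≡ 1.
Smallest exponent giving 1 is 36.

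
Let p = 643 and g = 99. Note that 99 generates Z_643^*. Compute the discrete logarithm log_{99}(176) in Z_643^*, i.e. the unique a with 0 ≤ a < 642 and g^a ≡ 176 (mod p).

Baby-step giant-step with m = ceil(sqrt(642)) = 26.
Baby table (99^j mod 643 for j=0..25):
  0:1  1:99  2:156  3:12  4:545  5:586  6:144  7:110
  8:602  9:442  10:34  11:151  12:160  13:408  14:526  15:634
  16:395  17:525  18:535  19:239  20:513  21:633  22:296  23:369
  24:523  25:337
Giant step factor: 99^(-26) ≡ 229 (mod 643).
Scan 176·229^i mod 643 for i = 0, 1, …:
  i=0: 176   i=1: 438   i=2: 637   i=3: 555
  i=4: 424   i=5: 3   i=6: 44   i=7: 431
  i=8: 320   i=9: 621     …   i=22: 87
  i=23: 633
Match at i=23, j=21: a = 23·26 + 21 = 619.

619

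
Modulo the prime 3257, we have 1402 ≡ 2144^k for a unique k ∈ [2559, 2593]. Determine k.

Compute 2144^2559 mod 3257 = 2967, then multiply by 2144 repeatedly:
  2144^2559=2967  2144^2560=327  2144^2561=833  2144^2562=1116  2144^2563=2066
  2144^2564=3241  2144^2565=1523  2144^2566=1798  2144^2567=1881  2144^2568=698
  2144^2569=1549  2144^2570=2173  2144^2571=1402
Found 1402 at exponent 2571.

2571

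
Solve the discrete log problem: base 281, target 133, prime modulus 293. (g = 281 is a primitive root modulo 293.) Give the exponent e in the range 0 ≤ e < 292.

272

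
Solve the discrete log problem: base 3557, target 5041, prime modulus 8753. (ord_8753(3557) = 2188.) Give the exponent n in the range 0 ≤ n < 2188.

Baby-step giant-step with m = ceil(sqrt(2188)) = 47.
Baby table (3557^j mod 8753 for j=0..46):
  0:1  1:3557  2:4164  3:1272  4:7956  5:1043  6:7432  7:1564
  8:4993  9:264  10:2477  11:5171  12:3194  13:8417  14:4009  15:1376
  16:1505  17:5202  18:8425  19:6206  20:8429  21:2928  22:7579  23:8016
  24:4391  25:3435  26:7860  27:938  28:1573  29:1994  30:2728  31:5172
  32:6751  33:3828  34:5281  35:579  36:2548  37:3881  38:1236  39:2446
  40:8693  41:5405  42:3997  43:2457  44:4055  45:7444  46:483
Giant step factor: 3557^(-47) ≡ 8083 (mod 8753).
Scan 5041·8083^i mod 8753 for i = 0, 1, …:
  i=0: 5041   i=1: 1188   i=2: 563   i=3: 7922
  i=4: 5331   i=5: 8207   i=6: 6947   i=7: 2106
  i=8: 6966   i=9: 6882     …   i=14: 5983
  i=15: 264
Match at i=15, j=9: n = 15·47 + 9 = 714.

714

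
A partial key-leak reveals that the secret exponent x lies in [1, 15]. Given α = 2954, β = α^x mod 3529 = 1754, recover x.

Compute 2954^1 mod 3529 = 2954, then multiply by 2954 repeatedly:
  2954^1=2954  2954^2=2428  2954^3=1384  2954^4=1754
Found 1754 at exponent 4.

4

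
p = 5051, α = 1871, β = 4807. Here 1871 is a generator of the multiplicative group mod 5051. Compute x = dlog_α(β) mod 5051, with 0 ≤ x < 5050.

265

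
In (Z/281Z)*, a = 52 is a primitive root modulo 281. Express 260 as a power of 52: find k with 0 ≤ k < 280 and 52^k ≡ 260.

219

Baby-step giant-step with m = ceil(sqrt(280)) = 17.
Baby table (52^j mod 281 for j=0..16):
  0:1  1:52  2:175  3:108  4:277  5:73  6:143  7:130
  8:16  9:270  10:271  11:42  12:217  13:44  14:40  15:113
  16:256
Giant step factor: 52^(-17) ≡ 91 (mod 281).
Scan 260·91^i mod 281 for i = 0, 1, …:
  i=0: 260   i=1: 56   i=2: 38   i=3: 86
  i=4: 239   i=5: 112   i=6: 76   i=7: 172
  i=8: 197   i=9: 224   i=10: 152   i=11: 63
  i=12: 113
Match at i=12, j=15: k = 12·17 + 15 = 219.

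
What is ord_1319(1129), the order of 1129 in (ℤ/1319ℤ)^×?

1318

The order of 1129 must divide p − 1 = 1318 = 2 · 659.
Divisors: 1, 2, 659, 1318.
Check each in increasing order: 1129^1 ≡ 1129;  1129^2 ≡ 487;  1129^659 ≡ 1318;  1129^1318 ≡ 1.
Smallest exponent giving 1 is 1318.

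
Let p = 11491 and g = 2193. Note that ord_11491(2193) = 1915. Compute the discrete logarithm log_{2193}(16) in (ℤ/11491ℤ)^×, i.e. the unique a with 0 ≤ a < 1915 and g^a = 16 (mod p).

Baby-step giant-step with m = ceil(sqrt(1915)) = 44.
Baby table (2193^j mod 11491 for j=0..43):
  0:1  1:2193  2:6011  3:1946  4:4417  5:11059  6:6377  7:214
  8:9662  9:10853  10:2768  11:2976  12:10971  13:8740  14:11323  15:10779
  16:1360  17:6311  18:4859  19:3630  20:8818  21:10012  22:8506  23:3765
  24:6107  25:5636  26:6923  27:2528  28:5242  29:4706  30:1340  31:8415
  32:11040  33:10674  34:915  35:7161  36:7367  37:10976  38:8214  39:6905
  40:9018  41:463  42:4151  43:2271
Giant step factor: 2193^(-44) ≡ 2418 (mod 11491).
Scan 16·2418^i mod 11491 for i = 0, 1, …:
  i=0: 16   i=1: 4215   i=2: 10844   i=3: 9821
  i=4: 6772   i=5: 21   i=6: 4814   i=7: 11360
  i=8: 4990   i=9: 270     …   i=26: 5792
  i=27: 9018
Match at i=27, j=40: a = 27·44 + 40 = 1228.

1228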